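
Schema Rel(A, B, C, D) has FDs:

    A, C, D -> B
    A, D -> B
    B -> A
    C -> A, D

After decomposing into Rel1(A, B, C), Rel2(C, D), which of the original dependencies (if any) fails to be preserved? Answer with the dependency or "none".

Check A, D → B: no single fragment contains all of {A, B, D}, and the restricted closure of {A, D} across the fragments never reaches {B}.
A, C, D → B is preserved.
B → A is preserved.
C → A, D is preserved.

A, D -> B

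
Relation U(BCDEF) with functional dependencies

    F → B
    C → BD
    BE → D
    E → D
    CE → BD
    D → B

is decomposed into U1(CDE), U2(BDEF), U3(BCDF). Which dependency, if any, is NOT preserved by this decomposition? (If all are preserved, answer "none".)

F → B lies within U2.
C → BD lies within U3.
BE → D lies within U2.
E → D lies within U1.
CE → BD: restricted closure across fragments reaches BD.
D → B lies within U2.
Every dependency is enforceable on the fragments, so the decomposition is dependency-preserving.

none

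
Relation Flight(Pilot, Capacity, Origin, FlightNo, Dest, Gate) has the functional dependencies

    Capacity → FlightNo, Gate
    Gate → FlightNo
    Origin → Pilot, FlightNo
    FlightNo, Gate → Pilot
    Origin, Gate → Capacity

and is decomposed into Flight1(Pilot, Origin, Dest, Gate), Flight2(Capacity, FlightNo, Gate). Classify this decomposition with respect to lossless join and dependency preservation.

lossy and not dependency-preserving

Lossless test: (Gate)⁺ = {Pilot, FlightNo, Gate}, which is a superkey of neither fragment — lossy.
Dependency preservation: the restricted closure of {Origin} across the fragments never reaches {Pilot, FlightNo}, so Origin → Pilot, FlightNo cannot be enforced without a join — not preserved.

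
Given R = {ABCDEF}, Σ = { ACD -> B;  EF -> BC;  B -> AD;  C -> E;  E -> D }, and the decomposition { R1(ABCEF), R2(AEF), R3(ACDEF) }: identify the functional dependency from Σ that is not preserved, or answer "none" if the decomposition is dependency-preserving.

B -> AD

Check B → AD: no single fragment contains all of {ABD}, and the restricted closure of {B} across the fragments never reaches {AD}.
ACD → B is preserved.
EF → BC is preserved.
C → E is preserved.
E → D is preserved.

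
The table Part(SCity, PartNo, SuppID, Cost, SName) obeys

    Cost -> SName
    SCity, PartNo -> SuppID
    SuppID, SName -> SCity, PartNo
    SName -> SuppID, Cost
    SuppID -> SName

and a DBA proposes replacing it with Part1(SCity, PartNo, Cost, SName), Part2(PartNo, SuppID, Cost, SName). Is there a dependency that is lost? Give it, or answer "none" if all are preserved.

none

Cost → SName lies within Part1.
SCity, PartNo → SuppID: restricted closure across fragments reaches SuppID.
SuppID, SName → SCity, PartNo: restricted closure across fragments reaches SCity, PartNo.
SName → SuppID, Cost lies within Part2.
SuppID → SName lies within Part2.
Every dependency is enforceable on the fragments, so the decomposition is dependency-preserving.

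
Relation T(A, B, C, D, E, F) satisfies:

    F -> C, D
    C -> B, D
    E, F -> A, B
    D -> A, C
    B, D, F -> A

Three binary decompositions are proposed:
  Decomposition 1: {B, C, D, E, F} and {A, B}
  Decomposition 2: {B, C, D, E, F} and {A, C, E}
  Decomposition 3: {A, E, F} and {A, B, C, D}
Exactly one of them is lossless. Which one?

Decomposition 1: common = {B}, closure = {B} → lossy.
Decomposition 2: common = {C, E}, closure = {A, B, C, D, E} → lossless.
Decomposition 3: common = {A}, closure = {A} → lossy.

Decomposition 2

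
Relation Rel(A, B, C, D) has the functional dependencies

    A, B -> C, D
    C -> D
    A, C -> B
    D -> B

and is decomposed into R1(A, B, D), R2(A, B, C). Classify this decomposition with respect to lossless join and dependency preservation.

Lossless test: (A, B)⁺ = {A, B, C, D}, which contains all of one fragment — lossless.
Dependency preservation: the restricted closure of {C} across the fragments never reaches {D}, so C → D cannot be enforced without a join — not preserved.

lossless but not dependency-preserving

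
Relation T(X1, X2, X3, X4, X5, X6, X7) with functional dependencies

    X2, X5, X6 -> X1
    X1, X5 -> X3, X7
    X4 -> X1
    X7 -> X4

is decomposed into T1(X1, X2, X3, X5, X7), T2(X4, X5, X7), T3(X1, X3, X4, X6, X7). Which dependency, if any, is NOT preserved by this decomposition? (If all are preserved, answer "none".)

X2, X5, X6 -> X1

Check X2, X5, X6 → X1: no single fragment contains all of {X1, X2, X5, X6}, and the restricted closure of {X2, X5, X6} across the fragments never reaches {X1}.
X1, X5 → X3, X7 is preserved.
X4 → X1 is preserved.
X7 → X4 is preserved.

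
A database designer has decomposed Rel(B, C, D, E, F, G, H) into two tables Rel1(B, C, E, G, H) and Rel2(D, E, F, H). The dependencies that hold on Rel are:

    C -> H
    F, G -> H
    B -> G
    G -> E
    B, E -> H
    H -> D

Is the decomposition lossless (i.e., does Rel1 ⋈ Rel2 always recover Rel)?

No

Common attributes: Rel1 ∩ Rel2 = {E, H}.
Closure of {E, H}: H → D applies, adding D. So (E, H)⁺ = {D, E, H}.
The closure contains neither all of Rel1 = {B, C, E, G, H} nor all of Rel2 = {D, E, F, H}, so the common attributes are not a superkey of either fragment. The join is lossy.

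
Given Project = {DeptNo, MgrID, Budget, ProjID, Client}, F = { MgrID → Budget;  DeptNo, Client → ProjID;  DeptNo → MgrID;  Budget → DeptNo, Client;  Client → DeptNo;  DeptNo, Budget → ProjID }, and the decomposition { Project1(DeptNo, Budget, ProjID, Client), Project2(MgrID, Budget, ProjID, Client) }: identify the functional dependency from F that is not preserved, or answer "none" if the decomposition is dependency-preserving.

MgrID → Budget lies within Project2.
DeptNo, Client → ProjID lies within Project1.
DeptNo → MgrID: restricted closure across fragments reaches MgrID.
Budget → DeptNo, Client lies within Project1.
Client → DeptNo lies within Project1.
DeptNo, Budget → ProjID lies within Project1.
Every dependency is enforceable on the fragments, so the decomposition is dependency-preserving.

none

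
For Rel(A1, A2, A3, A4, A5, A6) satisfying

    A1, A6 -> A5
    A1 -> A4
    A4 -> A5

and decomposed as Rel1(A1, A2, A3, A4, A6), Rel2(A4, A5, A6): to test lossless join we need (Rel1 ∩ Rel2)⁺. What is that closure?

A4, A5, A6

Rel1 ∩ Rel2 = {A4, A6}.
A4 → A5 applies, adding A5
Closure: {A4, A5, A6}.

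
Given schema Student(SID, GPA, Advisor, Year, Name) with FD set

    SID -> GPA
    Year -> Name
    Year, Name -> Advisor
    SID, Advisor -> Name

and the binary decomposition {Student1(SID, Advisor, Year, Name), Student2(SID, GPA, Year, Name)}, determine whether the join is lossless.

Common attributes: Student1 ∩ Student2 = {SID, Year, Name}.
Closure of {SID, Year, Name}: SID → GPA applies, adding GPA; Year, Name → Advisor applies, adding Advisor. So (SID, Year, Name)⁺ = {SID, GPA, Advisor, Year, Name}.
This closure contains every attribute of Student1, so Student1 ∩ Student2 → Student1. The join is lossless.

Yes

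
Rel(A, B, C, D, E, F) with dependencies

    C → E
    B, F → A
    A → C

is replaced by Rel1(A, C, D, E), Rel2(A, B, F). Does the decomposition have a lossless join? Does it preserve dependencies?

Lossless test: (A)⁺ = {A, C, E}, which is a superkey of neither fragment — lossy.
Dependency preservation: every FD's attributes lie within a single fragment, so each can be enforced locally — preserved.

lossy but dependency-preserving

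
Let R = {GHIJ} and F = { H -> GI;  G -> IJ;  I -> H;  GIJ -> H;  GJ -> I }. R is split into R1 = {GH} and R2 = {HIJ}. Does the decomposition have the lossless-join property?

Common attributes: R1 ∩ R2 = {H}.
Closure of {H}: H → GI applies, adding GI; G → IJ applies, adding J. So (H)⁺ = {GHIJ}.
This closure contains every attribute of R1, so R1 ∩ R2 → R1. The join is lossless.

Yes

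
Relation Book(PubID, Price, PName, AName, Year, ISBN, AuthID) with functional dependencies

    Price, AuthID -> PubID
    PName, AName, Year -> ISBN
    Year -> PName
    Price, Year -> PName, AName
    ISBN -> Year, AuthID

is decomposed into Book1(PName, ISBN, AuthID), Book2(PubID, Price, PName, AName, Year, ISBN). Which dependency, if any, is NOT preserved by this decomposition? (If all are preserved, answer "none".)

Check Price, AuthID → PubID: no single fragment contains all of {PubID, Price, AuthID}, and the restricted closure of {Price, AuthID} across the fragments never reaches {PubID}.
PName, AName, Year → ISBN is preserved.
Year → PName is preserved.
Price, Year → PName, AName is preserved.
ISBN → Year, AuthID is preserved.

Price, AuthID -> PubID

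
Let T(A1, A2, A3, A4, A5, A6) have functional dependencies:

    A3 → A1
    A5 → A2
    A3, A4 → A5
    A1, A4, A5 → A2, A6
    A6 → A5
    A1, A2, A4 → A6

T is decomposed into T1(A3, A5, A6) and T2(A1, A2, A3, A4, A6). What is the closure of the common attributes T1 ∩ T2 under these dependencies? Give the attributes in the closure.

A1, A2, A3, A5, A6

T1 ∩ T2 = {A3, A6}.
A3 → A1 applies, adding A1
A6 → A5 applies, adding A5
A5 → A2 applies, adding A2
Closure: {A1, A2, A3, A5, A6}.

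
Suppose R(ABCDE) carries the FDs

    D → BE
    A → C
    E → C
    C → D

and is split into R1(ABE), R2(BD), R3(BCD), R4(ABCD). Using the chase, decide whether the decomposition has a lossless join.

Yes

Chase test. Columns are ABCDE; row i has aⱼ where attribute j ∈ Ri, else bᵢⱼ.
Initial tableau (one row per fragment):
  row 1: a1 a2 b13 b14 a5
  row 2: b21 a2 b23 a4 b25
  row 3: b31 a2 a3 a4 b35
  row 4: a1 a2 a3 a4 b45
Rows 2 and 3 agree on D; apply D→BE and equate their BE entries.
Rows 2 and 4 agree on D; apply D→BE and equate their BE entries.
Rows 1 and 4 agree on A; apply A→C and equate their C entries.
Rows 2 and 3 agree on E; apply E→C and equate their C entries.
Rows 1 and 2 agree on C; apply C→D and equate their D entries.
Rows 1 and 2 agree on D; apply D→BE and equate their BE entries.
Row 1 is now all distinguished symbols — the join is lossless.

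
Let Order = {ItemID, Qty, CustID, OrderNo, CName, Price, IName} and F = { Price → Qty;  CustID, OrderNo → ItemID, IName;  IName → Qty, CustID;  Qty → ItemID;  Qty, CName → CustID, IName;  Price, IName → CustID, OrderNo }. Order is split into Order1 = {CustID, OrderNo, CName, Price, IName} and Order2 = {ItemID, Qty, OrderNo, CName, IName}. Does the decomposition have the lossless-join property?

Common attributes: Order1 ∩ Order2 = {OrderNo, CName, IName}.
Closure of {OrderNo, CName, IName}: IName → Qty, CustID applies, adding Qty, CustID; Qty → ItemID applies, adding ItemID. So (OrderNo, CName, IName)⁺ = {ItemID, Qty, CustID, OrderNo, CName, IName}.
This closure contains every attribute of Order2, so Order1 ∩ Order2 → Order2. The join is lossless.

Yes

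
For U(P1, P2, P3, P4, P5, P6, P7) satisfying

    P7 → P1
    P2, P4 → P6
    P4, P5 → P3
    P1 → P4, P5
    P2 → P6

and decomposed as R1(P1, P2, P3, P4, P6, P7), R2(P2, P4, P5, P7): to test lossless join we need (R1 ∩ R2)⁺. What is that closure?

R1 ∩ R2 = {P2, P4, P7}.
P7 → P1 applies, adding P1
P2, P4 → P6 applies, adding P6
P1 → P4, P5 applies, adding P5
P4, P5 → P3 applies, adding P3
Closure: {P1, P2, P3, P4, P5, P6, P7}.

P1, P2, P3, P4, P5, P6, P7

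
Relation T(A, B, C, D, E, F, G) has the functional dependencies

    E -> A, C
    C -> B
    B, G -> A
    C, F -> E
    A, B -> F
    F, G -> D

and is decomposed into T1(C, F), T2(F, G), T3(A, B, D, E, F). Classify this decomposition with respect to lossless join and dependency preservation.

lossy and not dependency-preserving

Lossless test (chase): applying each FD to every pair of rows produces no changes in the tableau, so no row becomes fully distinguished — the join is lossy.
Dependency preservation: the restricted closure of {E} across the fragments never reaches {A, C}, so E → A, C cannot be enforced without a join — not preserved.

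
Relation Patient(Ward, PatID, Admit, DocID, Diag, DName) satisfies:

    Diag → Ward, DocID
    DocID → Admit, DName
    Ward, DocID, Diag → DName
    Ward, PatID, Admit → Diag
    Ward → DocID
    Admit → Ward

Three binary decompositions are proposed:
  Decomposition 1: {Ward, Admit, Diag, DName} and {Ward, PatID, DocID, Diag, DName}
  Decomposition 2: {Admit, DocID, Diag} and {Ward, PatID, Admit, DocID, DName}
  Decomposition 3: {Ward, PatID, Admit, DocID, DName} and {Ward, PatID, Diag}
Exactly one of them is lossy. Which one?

Decomposition 1: common = {Ward, Diag, DName}, closure = {Ward, Admit, DocID, Diag, DName} → lossless.
Decomposition 2: common = {Admit, DocID}, closure = {Ward, Admit, DocID, DName} → lossy.
Decomposition 3: common = {Ward, PatID}, closure = {Ward, PatID, Admit, DocID, Diag, DName} → lossless.

Decomposition 2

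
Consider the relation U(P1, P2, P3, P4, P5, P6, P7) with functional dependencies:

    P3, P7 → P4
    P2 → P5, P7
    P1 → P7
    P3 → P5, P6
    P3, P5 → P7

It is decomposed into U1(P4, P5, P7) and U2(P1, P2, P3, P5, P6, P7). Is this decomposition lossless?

No

Common attributes: U1 ∩ U2 = {P5, P7}.
No dependency enlarges {P5, P7}, so (P5, P7)⁺ = {P5, P7}.
The closure contains neither all of U1 = {P4, P5, P7} nor all of U2 = {P1, P2, P3, P5, P6, P7}, so the common attributes are not a superkey of either fragment. The join is lossy.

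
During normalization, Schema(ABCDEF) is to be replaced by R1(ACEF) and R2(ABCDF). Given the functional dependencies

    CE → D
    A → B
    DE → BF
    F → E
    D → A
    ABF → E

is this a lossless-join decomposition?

Common attributes: R1 ∩ R2 = {ACF}.
Closure of {ACF}: A → B applies, adding B; F → E applies, adding E; CE → D applies, adding D. So (ACF)⁺ = {ABCDEF}.
This closure contains every attribute of R1, so R1 ∩ R2 → R1. The join is lossless.

Yes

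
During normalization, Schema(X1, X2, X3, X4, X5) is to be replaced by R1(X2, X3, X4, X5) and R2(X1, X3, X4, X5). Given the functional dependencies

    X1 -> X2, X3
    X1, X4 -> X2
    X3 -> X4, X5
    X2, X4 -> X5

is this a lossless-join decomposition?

No

Common attributes: R1 ∩ R2 = {X3, X4, X5}.
No dependency enlarges {X3, X4, X5}, so (X3, X4, X5)⁺ = {X3, X4, X5}.
The closure contains neither all of R1 = {X2, X3, X4, X5} nor all of R2 = {X1, X3, X4, X5}, so the common attributes are not a superkey of either fragment. The join is lossy.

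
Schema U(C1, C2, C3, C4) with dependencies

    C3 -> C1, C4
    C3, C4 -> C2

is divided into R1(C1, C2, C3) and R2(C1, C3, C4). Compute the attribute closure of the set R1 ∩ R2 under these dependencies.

R1 ∩ R2 = {C1, C3}.
C3 → C1, C4 applies, adding C4
C3, C4 → C2 applies, adding C2
Closure: {C1, C2, C3, C4}.

C1, C2, C3, C4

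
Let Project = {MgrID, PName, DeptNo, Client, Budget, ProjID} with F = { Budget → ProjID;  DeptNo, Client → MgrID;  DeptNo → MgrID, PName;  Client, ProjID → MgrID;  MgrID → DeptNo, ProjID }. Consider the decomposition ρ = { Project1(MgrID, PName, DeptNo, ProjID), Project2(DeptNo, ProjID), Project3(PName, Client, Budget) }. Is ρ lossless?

Chase test. Columns are MgrID, PName, DeptNo, Client, Budget, ProjID; row i has aⱼ where attribute j ∈ Projecti, else bᵢⱼ.
Initial tableau (one row per fragment):
  row 1: a1 a2 a3 b14 b15 a6
  row 2: b21 b22 a3 b24 b25 a6
  row 3: b31 a2 b33 a4 a5 b36
Rows 1 and 2 agree on DeptNo; apply DeptNo→MgrID, PName and equate their MgrID, PName entries.
No row becomes fully distinguished — the join is lossy.

No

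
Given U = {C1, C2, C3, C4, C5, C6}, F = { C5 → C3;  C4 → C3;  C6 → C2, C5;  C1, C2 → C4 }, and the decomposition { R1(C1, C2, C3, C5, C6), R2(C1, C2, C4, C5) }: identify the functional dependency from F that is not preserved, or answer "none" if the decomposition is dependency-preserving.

C4 → C3

Check C4 → C3: no single fragment contains all of {C3, C4}, and the restricted closure of {C4} across the fragments never reaches {C3}.
C5 → C3 is preserved.
C6 → C2, C5 is preserved.
C1, C2 → C4 is preserved.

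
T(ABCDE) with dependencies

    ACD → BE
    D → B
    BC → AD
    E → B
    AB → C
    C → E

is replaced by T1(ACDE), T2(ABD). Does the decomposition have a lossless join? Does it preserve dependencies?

lossless but not dependency-preserving

Lossless test: (AD)⁺ = {ABCDE}, which contains all of one fragment — lossless.
Dependency preservation: the restricted closure of {E} across the fragments never reaches {B}, so E → B cannot be enforced without a join — not preserved.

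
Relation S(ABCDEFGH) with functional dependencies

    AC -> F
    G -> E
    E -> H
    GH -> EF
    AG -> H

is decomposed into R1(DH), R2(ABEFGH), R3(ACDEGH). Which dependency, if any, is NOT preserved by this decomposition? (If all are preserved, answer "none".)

AC -> F

Check AC → F: no single fragment contains all of {ACF}, and the restricted closure of {AC} across the fragments never reaches {F}.
G → E is preserved.
E → H is preserved.
GH → EF is preserved.
AG → H is preserved.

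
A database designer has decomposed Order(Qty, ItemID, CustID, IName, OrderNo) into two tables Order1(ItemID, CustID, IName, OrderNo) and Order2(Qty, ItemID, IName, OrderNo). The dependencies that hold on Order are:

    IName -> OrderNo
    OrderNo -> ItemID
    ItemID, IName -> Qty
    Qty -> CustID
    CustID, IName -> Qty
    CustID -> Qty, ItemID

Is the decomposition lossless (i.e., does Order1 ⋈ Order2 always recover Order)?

Common attributes: Order1 ∩ Order2 = {ItemID, IName, OrderNo}.
Closure of {ItemID, IName, OrderNo}: ItemID, IName → Qty applies, adding Qty; Qty → CustID applies, adding CustID. So (ItemID, IName, OrderNo)⁺ = {Qty, ItemID, CustID, IName, OrderNo}.
This closure contains every attribute of Order1, so Order1 ∩ Order2 → Order1. The join is lossless.

Yes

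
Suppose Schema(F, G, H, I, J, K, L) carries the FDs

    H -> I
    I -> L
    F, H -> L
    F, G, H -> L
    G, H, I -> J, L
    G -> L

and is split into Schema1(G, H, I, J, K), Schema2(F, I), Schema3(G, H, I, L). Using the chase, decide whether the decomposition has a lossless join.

No

Chase test. Columns are F, G, H, I, J, K, L; row i has aⱼ where attribute j ∈ Schemai, else bᵢⱼ.
Initial tableau (one row per fragment):
  row 1: b11 a2 a3 a4 a5 a6 b17
  row 2: a1 b22 b23 a4 b25 b26 b27
  row 3: b31 a2 a3 a4 b35 b36 a7
Rows 1 and 2 agree on I; apply I→L and equate their L entries.
Rows 1 and 3 agree on I; apply I→L and equate their L entries.
Rows 1 and 3 agree on G, H, I; apply G, H, I→J, L and equate their J, L entries.
No row becomes fully distinguished — the join is lossy.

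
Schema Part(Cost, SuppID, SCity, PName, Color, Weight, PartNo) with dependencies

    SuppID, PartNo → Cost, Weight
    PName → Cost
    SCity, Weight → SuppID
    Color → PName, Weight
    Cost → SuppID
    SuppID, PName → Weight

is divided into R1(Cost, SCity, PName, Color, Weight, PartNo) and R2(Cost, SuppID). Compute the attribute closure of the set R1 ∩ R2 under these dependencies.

R1 ∩ R2 = {Cost}.
Cost → SuppID applies, adding SuppID
Closure: {Cost, SuppID}.

Cost, SuppID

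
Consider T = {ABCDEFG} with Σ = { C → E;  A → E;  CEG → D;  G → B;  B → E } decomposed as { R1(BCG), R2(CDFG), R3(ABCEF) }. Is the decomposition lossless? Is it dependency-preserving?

lossy but dependency-preserving

Lossless test (chase): Rows 1 and 2 agree on C; apply C→E and equate their E entries. Rows 1 and 3 agree on C; apply C→E and equate their E entries. Rows 1 and 2 agree on CEG; apply CEG→D and equate their D entries. Rows 1 and 2 agree on G; apply G→B and equate their B entries. No row becomes fully distinguished — the join is lossy.
Dependency preservation: CEG → D is not contained in any single fragment, but the restricted closure of its left-hand side across the fragments still reaches the right-hand side; the remaining FDs each lie inside some fragment. All dependencies are preserved.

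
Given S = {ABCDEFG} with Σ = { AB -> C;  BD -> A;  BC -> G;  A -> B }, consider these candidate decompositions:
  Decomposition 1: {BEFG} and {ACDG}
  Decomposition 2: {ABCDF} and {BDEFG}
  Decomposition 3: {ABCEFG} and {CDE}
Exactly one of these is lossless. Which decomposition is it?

Decomposition 2

Decomposition 1: common = {G}, closure = {G} → lossy.
Decomposition 2: common = {BDF}, closure = {ABCDFG} → lossless.
Decomposition 3: common = {CE}, closure = {CE} → lossy.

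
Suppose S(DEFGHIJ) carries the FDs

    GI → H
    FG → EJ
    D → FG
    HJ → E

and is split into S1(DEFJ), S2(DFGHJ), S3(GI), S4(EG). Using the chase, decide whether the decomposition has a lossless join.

No

Chase test. Columns are DEFGHIJ; row i has aⱼ where attribute j ∈ Si, else bᵢⱼ.
Initial tableau (one row per fragment):
  row 1: a1 a2 a3 b14 b15 b16 a7
  row 2: a1 b22 a3 a4 a5 b26 a7
  row 3: b31 b32 b33 a4 b35 a6 b37
  row 4: b41 a2 b43 a4 b45 b46 b47
Rows 1 and 2 agree on D; apply D→FG and equate their FG entries.
Rows 1 and 2 agree on FG; apply FG→EJ and equate their EJ entries.
No row becomes fully distinguished — the join is lossy.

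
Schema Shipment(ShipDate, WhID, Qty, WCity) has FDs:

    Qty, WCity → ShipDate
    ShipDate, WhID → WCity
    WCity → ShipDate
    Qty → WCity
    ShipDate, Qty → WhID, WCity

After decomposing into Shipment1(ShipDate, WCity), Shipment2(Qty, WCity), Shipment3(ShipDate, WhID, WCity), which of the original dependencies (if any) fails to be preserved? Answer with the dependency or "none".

ShipDate, Qty → WhID, WCity

Check ShipDate, Qty → WhID, WCity: no single fragment contains all of {ShipDate, WhID, Qty, WCity}, and the restricted closure of {ShipDate, Qty} across the fragments never reaches {WhID, WCity}.
Qty, WCity → ShipDate is preserved.
ShipDate, WhID → WCity is preserved.
WCity → ShipDate is preserved.
Qty → WCity is preserved.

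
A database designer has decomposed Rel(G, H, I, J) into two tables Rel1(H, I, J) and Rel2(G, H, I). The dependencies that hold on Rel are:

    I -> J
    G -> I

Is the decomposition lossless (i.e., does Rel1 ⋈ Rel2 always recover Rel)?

Common attributes: Rel1 ∩ Rel2 = {H, I}.
Closure of {H, I}: I → J applies, adding J. So (H, I)⁺ = {H, I, J}.
This closure contains every attribute of Rel1, so Rel1 ∩ Rel2 → Rel1. The join is lossless.

Yes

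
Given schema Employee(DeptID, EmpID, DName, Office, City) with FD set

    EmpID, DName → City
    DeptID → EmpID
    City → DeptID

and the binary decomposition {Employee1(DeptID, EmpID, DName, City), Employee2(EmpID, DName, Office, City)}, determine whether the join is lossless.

Common attributes: Employee1 ∩ Employee2 = {EmpID, DName, City}.
Closure of {EmpID, DName, City}: City → DeptID applies, adding DeptID. So (EmpID, DName, City)⁺ = {DeptID, EmpID, DName, City}.
This closure contains every attribute of Employee1, so Employee1 ∩ Employee2 → Employee1. The join is lossless.

Yes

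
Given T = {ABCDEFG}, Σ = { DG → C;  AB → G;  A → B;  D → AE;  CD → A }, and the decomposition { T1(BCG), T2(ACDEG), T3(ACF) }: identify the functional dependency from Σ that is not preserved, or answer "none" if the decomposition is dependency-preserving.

Check A → B: no single fragment contains all of {AB}, and the restricted closure of {A} across the fragments never reaches {B}.
DG → C is preserved.
AB → G is preserved.
D → AE is preserved.
CD → A is preserved.

A → B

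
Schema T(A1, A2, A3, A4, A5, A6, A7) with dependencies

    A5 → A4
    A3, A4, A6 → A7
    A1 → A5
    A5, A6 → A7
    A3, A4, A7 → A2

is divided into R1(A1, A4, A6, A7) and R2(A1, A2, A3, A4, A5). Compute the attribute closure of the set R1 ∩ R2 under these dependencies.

A1, A4, A5

R1 ∩ R2 = {A1, A4}.
A1 → A5 applies, adding A5
Closure: {A1, A4, A5}.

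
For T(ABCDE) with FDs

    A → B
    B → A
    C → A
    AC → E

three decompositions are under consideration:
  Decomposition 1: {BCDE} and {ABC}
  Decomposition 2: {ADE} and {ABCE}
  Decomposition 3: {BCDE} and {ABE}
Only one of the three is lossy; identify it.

Decomposition 2

Decomposition 1: common = {BC}, closure = {ABCE} → lossless.
Decomposition 2: common = {AE}, closure = {ABE} → lossy.
Decomposition 3: common = {BE}, closure = {ABE} → lossless.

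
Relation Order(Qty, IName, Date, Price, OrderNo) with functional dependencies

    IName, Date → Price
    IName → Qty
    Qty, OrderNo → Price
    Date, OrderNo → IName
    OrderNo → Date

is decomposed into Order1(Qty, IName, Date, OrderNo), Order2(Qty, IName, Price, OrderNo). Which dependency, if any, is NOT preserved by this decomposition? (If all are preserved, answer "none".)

Check IName, Date → Price: no single fragment contains all of {IName, Date, Price}, and the restricted closure of {IName, Date} across the fragments never reaches {Price}.
IName → Qty is preserved.
Qty, OrderNo → Price is preserved.
Date, OrderNo → IName is preserved.
OrderNo → Date is preserved.

IName, Date → Price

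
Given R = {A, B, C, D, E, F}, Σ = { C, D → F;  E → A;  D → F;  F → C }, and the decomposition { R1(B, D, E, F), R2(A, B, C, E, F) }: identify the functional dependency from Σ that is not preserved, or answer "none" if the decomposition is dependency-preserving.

C, D → F: restricted closure across fragments reaches F.
E → A lies within R2.
D → F lies within R1.
F → C lies within R2.
Every dependency is enforceable on the fragments, so the decomposition is dependency-preserving.

none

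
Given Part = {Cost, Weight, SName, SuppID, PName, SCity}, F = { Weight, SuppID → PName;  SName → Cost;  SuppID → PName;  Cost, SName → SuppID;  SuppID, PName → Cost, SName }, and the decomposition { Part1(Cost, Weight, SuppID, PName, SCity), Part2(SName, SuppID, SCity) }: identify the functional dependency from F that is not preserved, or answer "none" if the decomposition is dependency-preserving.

Weight, SuppID → PName lies within Part1.
SName → Cost: restricted closure across fragments reaches Cost.
SuppID → PName lies within Part1.
Cost, SName → SuppID: restricted closure across fragments reaches SuppID.
SuppID, PName → Cost, SName: restricted closure across fragments reaches Cost, SName.
Every dependency is enforceable on the fragments, so the decomposition is dependency-preserving.

none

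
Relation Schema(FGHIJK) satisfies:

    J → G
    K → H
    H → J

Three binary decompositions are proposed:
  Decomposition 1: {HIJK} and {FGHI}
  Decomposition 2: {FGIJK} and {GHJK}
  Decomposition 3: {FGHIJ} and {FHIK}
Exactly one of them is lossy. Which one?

Decomposition 1

Decomposition 1: common = {HI}, closure = {GHIJ} → lossy.
Decomposition 2: common = {GJK}, closure = {GHJK} → lossless.
Decomposition 3: common = {FHI}, closure = {FGHIJ} → lossless.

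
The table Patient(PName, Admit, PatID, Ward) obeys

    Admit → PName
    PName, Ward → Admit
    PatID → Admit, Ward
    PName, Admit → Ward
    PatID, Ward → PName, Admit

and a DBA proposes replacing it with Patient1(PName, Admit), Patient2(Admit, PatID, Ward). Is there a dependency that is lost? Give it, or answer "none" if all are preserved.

PName, Ward → Admit

Check PName, Ward → Admit: no single fragment contains all of {PName, Admit, Ward}, and the restricted closure of {PName, Ward} across the fragments never reaches {Admit}.
Admit → PName is preserved.
PatID → Admit, Ward is preserved.
PName, Admit → Ward is preserved.
PatID, Ward → PName, Admit is preserved.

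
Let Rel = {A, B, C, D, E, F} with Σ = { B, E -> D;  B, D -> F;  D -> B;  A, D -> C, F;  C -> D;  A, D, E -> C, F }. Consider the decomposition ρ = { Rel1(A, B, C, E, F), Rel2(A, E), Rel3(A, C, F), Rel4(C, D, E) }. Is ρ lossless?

Chase test. Columns are A, B, C, D, E, F; row i has aⱼ where attribute j ∈ Reli, else bᵢⱼ.
Initial tableau (one row per fragment):
  row 1: a1 a2 a3 b14 a5 a6
  row 2: a1 b22 b23 b24 a5 b26
  row 3: a1 b32 a3 b34 b35 a6
  row 4: b41 b42 a3 a4 a5 b46
Rows 1 and 3 agree on C; apply C→D and equate their D entries.
Rows 1 and 4 agree on C; apply C→D and equate their D entries.
Rows 1 and 3 agree on D; apply D→B and equate their B entries.
Rows 1 and 4 agree on D; apply D→B and equate their B entries.
Rows 1 and 4 agree on B, D; apply B, D→F and equate their F entries.
Row 1 is now all distinguished symbols — the join is lossless.

Yes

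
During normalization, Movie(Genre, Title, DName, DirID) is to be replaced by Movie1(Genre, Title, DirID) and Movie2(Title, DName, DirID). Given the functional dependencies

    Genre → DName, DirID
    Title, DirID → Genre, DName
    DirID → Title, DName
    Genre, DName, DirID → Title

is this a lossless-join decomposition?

Common attributes: Movie1 ∩ Movie2 = {Title, DirID}.
Closure of {Title, DirID}: Title, DirID → Genre, DName applies, adding Genre, DName. So (Title, DirID)⁺ = {Genre, Title, DName, DirID}.
This closure contains every attribute of Movie1, so Movie1 ∩ Movie2 → Movie1. The join is lossless.

Yes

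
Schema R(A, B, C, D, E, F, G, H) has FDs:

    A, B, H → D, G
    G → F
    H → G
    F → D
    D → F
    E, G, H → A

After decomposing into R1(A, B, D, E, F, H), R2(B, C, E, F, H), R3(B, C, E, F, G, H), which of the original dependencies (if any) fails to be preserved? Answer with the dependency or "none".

none

A, B, H → D, G: restricted closure across fragments reaches D, G.
G → F lies within R3.
H → G lies within R3.
F → D lies within R1.
D → F lies within R1.
E, G, H → A: restricted closure across fragments reaches A.
Every dependency is enforceable on the fragments, so the decomposition is dependency-preserving.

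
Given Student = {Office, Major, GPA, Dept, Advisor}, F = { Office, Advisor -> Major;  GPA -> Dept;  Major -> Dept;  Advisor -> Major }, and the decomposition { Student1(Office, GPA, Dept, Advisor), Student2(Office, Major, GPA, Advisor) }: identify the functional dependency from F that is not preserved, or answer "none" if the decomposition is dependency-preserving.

Major -> Dept

Check Major → Dept: no single fragment contains all of {Major, Dept}, and the restricted closure of {Major} across the fragments never reaches {Dept}.
Office, Advisor → Major is preserved.
GPA → Dept is preserved.
Advisor → Major is preserved.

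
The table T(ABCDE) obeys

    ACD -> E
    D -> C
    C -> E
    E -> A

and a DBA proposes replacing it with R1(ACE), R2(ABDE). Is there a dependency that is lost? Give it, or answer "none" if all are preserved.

D -> C

Check D → C: no single fragment contains all of {CD}, and the restricted closure of {D} across the fragments never reaches {C}.
ACD → E is preserved.
C → E is preserved.
E → A is preserved.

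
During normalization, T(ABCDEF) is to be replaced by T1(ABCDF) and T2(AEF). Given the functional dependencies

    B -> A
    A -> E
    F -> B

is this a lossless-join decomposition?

Common attributes: T1 ∩ T2 = {AF}.
Closure of {AF}: A → E applies, adding E; F → B applies, adding B. So (AF)⁺ = {ABEF}.
This closure contains every attribute of T2, so T1 ∩ T2 → T2. The join is lossless.

Yes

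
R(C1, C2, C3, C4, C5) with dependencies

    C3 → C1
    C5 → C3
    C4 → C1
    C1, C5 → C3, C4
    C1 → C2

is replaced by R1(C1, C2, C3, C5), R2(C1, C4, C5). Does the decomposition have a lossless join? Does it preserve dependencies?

Lossless test: (C1, C5)⁺ = {C1, C2, C3, C4, C5}, which contains all of one fragment — lossless.
Dependency preservation: C1, C5 → C3, C4 is not contained in any single fragment, but the restricted closure of its left-hand side across the fragments still reaches the right-hand side; the remaining FDs each lie inside some fragment. All dependencies are preserved.

lossless and dependency-preserving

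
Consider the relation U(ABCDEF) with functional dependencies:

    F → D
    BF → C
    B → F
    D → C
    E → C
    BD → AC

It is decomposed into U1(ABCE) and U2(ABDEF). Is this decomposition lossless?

Common attributes: U1 ∩ U2 = {ABE}.
Closure of {ABE}: B → F applies, adding F; E → C applies, adding C; F → D applies, adding D. So (ABE)⁺ = {ABCDEF}.
This closure contains every attribute of U1, so U1 ∩ U2 → U1. The join is lossless.

Yes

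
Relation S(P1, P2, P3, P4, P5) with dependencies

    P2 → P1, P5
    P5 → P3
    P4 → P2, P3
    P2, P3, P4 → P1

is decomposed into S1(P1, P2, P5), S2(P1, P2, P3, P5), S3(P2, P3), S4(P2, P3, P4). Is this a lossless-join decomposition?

Yes

Chase test. Columns are P1, P2, P3, P4, P5; row i has aⱼ where attribute j ∈ Si, else bᵢⱼ.
Initial tableau (one row per fragment):
  row 1: a1 a2 b13 b14 a5
  row 2: a1 a2 a3 b24 a5
  row 3: b31 a2 a3 b34 b35
  row 4: b41 a2 a3 a4 b45
Rows 1 and 3 agree on P2; apply P2→P1, P5 and equate their P1, P5 entries.
Rows 1 and 4 agree on P2; apply P2→P1, P5 and equate their P1, P5 entries.
Rows 1 and 2 agree on P5; apply P5→P3 and equate their P3 entries.
Row 4 is now all distinguished symbols — the join is lossless.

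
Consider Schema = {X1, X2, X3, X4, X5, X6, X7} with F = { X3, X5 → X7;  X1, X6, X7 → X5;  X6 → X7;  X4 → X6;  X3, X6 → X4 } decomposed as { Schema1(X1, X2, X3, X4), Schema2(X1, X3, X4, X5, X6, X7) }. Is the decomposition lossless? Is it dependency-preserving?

Lossless test: (X1, X3, X4)⁺ = {X1, X3, X4, X5, X6, X7}, which contains all of one fragment — lossless.
Dependency preservation: every FD's attributes lie within a single fragment, so each can be enforced locally — preserved.

lossless and dependency-preserving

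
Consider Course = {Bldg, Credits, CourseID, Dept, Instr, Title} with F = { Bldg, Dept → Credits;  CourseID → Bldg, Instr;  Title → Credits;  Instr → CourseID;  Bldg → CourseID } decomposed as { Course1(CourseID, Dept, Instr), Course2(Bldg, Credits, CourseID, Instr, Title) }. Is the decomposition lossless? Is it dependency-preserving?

lossy and not dependency-preserving

Lossless test: (CourseID, Instr)⁺ = {Bldg, CourseID, Instr}, which is a superkey of neither fragment — lossy.
Dependency preservation: the restricted closure of {Bldg, Dept} across the fragments never reaches {Credits}, so Bldg, Dept → Credits cannot be enforced without a join — not preserved.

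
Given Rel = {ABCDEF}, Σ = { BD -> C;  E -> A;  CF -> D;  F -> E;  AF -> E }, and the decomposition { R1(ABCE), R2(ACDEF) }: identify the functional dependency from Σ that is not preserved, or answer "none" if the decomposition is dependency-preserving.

BD -> C

Check BD → C: no single fragment contains all of {BCD}, and the restricted closure of {BD} across the fragments never reaches {C}.
E → A is preserved.
CF → D is preserved.
F → E is preserved.
AF → E is preserved.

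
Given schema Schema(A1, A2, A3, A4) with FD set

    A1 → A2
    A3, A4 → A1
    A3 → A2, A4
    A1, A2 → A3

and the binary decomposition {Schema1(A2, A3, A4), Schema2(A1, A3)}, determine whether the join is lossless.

Common attributes: Schema1 ∩ Schema2 = {A3}.
Closure of {A3}: A3 → A2, A4 applies, adding A2, A4; A3, A4 → A1 applies, adding A1. So (A3)⁺ = {A1, A2, A3, A4}.
This closure contains every attribute of Schema1, so Schema1 ∩ Schema2 → Schema1. The join is lossless.

Yes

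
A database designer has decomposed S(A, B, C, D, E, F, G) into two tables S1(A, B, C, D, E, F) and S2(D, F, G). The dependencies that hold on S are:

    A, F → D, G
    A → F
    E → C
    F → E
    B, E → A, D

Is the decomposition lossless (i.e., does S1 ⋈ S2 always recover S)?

Common attributes: S1 ∩ S2 = {D, F}.
Closure of {D, F}: F → E applies, adding E; E → C applies, adding C. So (D, F)⁺ = {C, D, E, F}.
The closure contains neither all of S1 = {A, B, C, D, E, F} nor all of S2 = {D, F, G}, so the common attributes are not a superkey of either fragment. The join is lossy.

No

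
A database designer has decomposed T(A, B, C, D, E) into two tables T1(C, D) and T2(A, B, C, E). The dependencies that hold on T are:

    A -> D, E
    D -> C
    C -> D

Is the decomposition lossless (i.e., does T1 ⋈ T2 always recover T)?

Common attributes: T1 ∩ T2 = {C}.
Closure of {C}: C → D applies, adding D. So (C)⁺ = {C, D}.
This closure contains every attribute of T1, so T1 ∩ T2 → T1. The join is lossless.

Yes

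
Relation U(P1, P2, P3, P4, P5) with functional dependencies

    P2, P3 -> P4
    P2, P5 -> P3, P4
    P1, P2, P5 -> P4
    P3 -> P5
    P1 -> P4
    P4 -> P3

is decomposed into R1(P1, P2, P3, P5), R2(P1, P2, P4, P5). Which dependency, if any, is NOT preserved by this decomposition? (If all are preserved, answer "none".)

Check P4 → P3: no single fragment contains all of {P3, P4}, and the restricted closure of {P4} across the fragments never reaches {P3}.
P2, P3 → P4 is preserved.
P2, P5 → P3, P4 is preserved.
P1, P2, P5 → P4 is preserved.
P3 → P5 is preserved.
P1 → P4 is preserved.

P4 -> P3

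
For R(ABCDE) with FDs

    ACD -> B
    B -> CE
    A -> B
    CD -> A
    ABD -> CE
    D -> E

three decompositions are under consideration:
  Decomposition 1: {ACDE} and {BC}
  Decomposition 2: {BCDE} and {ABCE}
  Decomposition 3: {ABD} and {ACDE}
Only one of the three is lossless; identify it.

Decomposition 3

Decomposition 1: common = {C}, closure = {C} → lossy.
Decomposition 2: common = {BCE}, closure = {BCE} → lossy.
Decomposition 3: common = {AD}, closure = {ABCDE} → lossless.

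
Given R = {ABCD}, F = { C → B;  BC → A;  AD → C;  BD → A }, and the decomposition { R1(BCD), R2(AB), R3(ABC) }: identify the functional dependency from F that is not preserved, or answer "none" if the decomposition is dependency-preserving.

AD → C

Check AD → C: no single fragment contains all of {ACD}, and the restricted closure of {AD} across the fragments never reaches {C}.
C → B is preserved.
BC → A is preserved.
BD → A is preserved.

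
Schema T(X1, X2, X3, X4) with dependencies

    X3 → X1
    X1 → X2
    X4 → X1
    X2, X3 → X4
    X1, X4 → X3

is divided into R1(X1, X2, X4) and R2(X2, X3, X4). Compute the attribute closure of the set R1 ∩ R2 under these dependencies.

R1 ∩ R2 = {X2, X4}.
X4 → X1 applies, adding X1
X1, X4 → X3 applies, adding X3
Closure: {X1, X2, X3, X4}.

X1, X2, X3, X4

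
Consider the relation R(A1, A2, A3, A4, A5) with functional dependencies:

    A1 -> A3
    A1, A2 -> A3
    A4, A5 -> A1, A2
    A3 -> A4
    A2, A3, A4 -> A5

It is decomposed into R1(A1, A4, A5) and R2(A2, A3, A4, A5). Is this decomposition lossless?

Yes

Common attributes: R1 ∩ R2 = {A4, A5}.
Closure of {A4, A5}: A4, A5 → A1, A2 applies, adding A1, A2; A1 → A3 applies, adding A3. So (A4, A5)⁺ = {A1, A2, A3, A4, A5}.
This closure contains every attribute of R1, so R1 ∩ R2 → R1. The join is lossless.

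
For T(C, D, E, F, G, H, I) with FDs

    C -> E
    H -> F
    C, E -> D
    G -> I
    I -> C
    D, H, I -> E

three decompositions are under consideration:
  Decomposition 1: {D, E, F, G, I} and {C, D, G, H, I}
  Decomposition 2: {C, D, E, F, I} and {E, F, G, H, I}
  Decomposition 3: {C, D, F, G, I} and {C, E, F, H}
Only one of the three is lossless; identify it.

Decomposition 1: common = {D, G, I}, closure = {C, D, E, G, I} → lossy.
Decomposition 2: common = {E, F, I}, closure = {C, D, E, F, I} → lossless.
Decomposition 3: common = {C, F}, closure = {C, D, E, F} → lossy.

Decomposition 2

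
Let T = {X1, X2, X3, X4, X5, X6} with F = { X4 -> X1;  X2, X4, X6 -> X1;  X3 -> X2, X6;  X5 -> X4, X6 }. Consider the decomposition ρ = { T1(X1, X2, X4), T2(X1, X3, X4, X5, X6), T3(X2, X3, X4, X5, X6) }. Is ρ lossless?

Chase test. Columns are X1, X2, X3, X4, X5, X6; row i has aⱼ where attribute j ∈ Ti, else bᵢⱼ.
Initial tableau (one row per fragment):
  row 1: a1 a2 b13 a4 b15 b16
  row 2: a1 b22 a3 a4 a5 a6
  row 3: b31 a2 a3 a4 a5 a6
Rows 1 and 3 agree on X4; apply X4→X1 and equate their X1 entries.
Rows 2 and 3 agree on X3; apply X3→X2, X6 and equate their X2, X6 entries.
Row 2 is now all distinguished symbols — the join is lossless.

Yes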